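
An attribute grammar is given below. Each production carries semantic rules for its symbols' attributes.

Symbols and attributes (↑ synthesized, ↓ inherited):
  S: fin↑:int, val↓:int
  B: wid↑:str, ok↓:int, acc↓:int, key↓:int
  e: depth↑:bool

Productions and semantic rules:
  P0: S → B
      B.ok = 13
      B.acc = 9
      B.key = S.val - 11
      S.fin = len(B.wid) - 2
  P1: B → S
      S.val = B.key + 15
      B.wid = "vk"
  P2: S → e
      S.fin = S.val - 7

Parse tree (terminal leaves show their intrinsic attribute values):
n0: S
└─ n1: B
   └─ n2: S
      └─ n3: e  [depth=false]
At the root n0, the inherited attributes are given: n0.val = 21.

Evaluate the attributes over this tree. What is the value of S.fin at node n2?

1. n0.val = 21  [given at root]
2. n1.ok = 13  [13]
3. n1.acc = 9  [9]
4. n1.key = 10  [S.val - 11]
5. n2.val = 25  [B.key + 15]
6. n3.depth = false  [terminal]
7. n2.fin = 18  [S.val - 7]
8. n1.wid = "vk"  ["vk"]
9. n0.fin = 0  [len(B.wid) - 2]

18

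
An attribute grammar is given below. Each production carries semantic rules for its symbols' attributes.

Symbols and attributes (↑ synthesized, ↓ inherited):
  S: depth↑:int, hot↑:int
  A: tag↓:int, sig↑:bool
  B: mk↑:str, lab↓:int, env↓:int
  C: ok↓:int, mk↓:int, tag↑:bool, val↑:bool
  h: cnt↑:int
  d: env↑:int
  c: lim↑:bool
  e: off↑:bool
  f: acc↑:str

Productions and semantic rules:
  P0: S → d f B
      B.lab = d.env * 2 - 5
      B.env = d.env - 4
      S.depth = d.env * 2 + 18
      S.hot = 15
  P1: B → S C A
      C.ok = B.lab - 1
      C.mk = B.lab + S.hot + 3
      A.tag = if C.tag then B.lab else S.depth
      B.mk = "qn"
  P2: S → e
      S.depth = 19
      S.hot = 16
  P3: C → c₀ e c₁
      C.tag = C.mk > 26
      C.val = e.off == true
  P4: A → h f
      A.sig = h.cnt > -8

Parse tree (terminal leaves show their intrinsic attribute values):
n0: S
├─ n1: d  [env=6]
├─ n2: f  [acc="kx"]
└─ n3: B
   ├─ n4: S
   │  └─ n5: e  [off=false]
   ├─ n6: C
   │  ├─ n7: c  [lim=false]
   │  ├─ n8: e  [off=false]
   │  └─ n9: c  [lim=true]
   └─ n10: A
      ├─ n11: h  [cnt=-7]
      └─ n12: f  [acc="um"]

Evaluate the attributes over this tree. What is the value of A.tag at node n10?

1. n1.env = 6  [terminal]
2. n2.acc = "kx"  [terminal]
3. n3.lab = 7  [d.env * 2 - 5]
4. n3.env = 2  [d.env - 4]
5. n5.off = false  [terminal]
6. n4.depth = 19  [19]
7. n4.hot = 16  [16]
8. n6.ok = 6  [B.lab - 1]
9. n6.mk = 26  [B.lab + S.hot + 3]
10. n7.lim = false  [terminal]
11. n8.off = false  [terminal]
12. n9.lim = true  [terminal]
13. n6.tag = false  [C.mk > 26]
14. n6.val = false  [e.off == true]
15. n10.tag = 19  [if C.tag then B.lab else S.depth]
16. n11.cnt = -7  [terminal]
17. n12.acc = "um"  [terminal]
18. n10.sig = true  [h.cnt > -8]
19. n3.mk = "qn"  ["qn"]
20. n0.depth = 30  [d.env * 2 + 18]
21. n0.hot = 15  [15]

19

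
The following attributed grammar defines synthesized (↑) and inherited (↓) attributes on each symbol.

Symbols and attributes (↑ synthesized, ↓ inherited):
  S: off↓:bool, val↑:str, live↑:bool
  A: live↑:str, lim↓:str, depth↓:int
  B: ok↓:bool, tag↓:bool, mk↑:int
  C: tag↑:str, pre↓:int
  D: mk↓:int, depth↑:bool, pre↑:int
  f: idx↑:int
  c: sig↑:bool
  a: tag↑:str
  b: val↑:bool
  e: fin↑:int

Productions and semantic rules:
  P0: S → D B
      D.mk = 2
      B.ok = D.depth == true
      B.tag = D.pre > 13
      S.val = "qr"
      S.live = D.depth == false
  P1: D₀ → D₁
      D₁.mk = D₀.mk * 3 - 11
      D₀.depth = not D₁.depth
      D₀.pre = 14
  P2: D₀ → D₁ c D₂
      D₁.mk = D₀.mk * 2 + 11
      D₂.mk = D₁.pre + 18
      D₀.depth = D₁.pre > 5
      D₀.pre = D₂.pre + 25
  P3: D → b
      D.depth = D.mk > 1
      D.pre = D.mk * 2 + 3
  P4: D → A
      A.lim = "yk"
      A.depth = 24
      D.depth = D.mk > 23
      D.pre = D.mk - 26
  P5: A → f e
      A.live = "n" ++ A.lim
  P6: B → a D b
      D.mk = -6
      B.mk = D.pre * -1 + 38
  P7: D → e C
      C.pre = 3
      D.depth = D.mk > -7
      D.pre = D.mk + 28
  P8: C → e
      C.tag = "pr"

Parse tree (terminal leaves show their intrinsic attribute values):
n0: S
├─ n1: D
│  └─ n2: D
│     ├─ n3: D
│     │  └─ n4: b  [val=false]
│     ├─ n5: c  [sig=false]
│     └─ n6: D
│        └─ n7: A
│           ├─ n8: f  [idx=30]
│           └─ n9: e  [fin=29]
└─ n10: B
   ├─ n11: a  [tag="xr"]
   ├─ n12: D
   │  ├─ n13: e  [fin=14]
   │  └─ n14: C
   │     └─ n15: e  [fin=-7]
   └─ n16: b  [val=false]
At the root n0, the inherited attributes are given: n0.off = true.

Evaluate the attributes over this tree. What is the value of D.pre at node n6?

-3

1. n0.off = true  [given at root]
2. n1.mk = 2  [2]
3. n2.mk = -5  [D₀.mk * 3 - 11]
4. n3.mk = 1  [D₀.mk * 2 + 11]
5. n4.val = false  [terminal]
6. n3.depth = false  [D.mk > 1]
7. n3.pre = 5  [D.mk * 2 + 3]
8. n5.sig = false  [terminal]
9. n6.mk = 23  [D₁.pre + 18]
10. n7.lim = "yk"  ["yk"]
11. n7.depth = 24  [24]
12. n8.idx = 30  [terminal]
13. n9.fin = 29  [terminal]
14. n7.live = "nyk"  ["n" ++ A.lim]
15. n6.depth = false  [D.mk > 23]
16. n6.pre = -3  [D.mk - 26]
17. n2.depth = false  [D₁.pre > 5]
18. n2.pre = 22  [D₂.pre + 25]
19. n1.depth = true  [not D₁.depth]
20. n1.pre = 14  [14]
21. n10.ok = true  [D.depth == true]
22. n10.tag = true  [D.pre > 13]
23. n11.tag = "xr"  [terminal]
24. n12.mk = -6  [-6]
25. n13.fin = 14  [terminal]
26. n14.pre = 3  [3]
27. n15.fin = -7  [terminal]
28. n14.tag = "pr"  ["pr"]
29. n12.depth = true  [D.mk > -7]
30. n12.pre = 22  [D.mk + 28]
31. n16.val = false  [terminal]
32. n10.mk = 16  [D.pre * -1 + 38]
33. n0.val = "qr"  ["qr"]
34. n0.live = false  [D.depth == false]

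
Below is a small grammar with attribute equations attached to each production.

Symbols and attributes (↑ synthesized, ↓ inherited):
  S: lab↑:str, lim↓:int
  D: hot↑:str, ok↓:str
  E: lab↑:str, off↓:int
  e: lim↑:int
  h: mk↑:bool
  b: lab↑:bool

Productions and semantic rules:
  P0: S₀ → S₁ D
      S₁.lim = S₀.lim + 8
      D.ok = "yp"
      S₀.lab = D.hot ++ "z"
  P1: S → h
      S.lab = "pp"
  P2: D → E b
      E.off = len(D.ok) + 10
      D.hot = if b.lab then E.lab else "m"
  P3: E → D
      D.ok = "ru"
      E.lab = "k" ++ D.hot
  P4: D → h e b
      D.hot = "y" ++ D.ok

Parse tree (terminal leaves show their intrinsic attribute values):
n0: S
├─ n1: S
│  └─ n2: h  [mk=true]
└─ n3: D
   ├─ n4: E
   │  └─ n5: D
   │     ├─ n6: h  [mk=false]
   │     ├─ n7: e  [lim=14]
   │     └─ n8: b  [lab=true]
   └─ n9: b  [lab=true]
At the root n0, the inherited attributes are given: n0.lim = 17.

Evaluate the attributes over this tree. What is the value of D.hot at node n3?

1. n0.lim = 17  [given at root]
2. n1.lim = 25  [S₀.lim + 8]
3. n2.mk = true  [terminal]
4. n1.lab = "pp"  ["pp"]
5. n3.ok = "yp"  ["yp"]
6. n4.off = 12  [len(D.ok) + 10]
7. n5.ok = "ru"  ["ru"]
8. n6.mk = false  [terminal]
9. n7.lim = 14  [terminal]
10. n8.lab = true  [terminal]
11. n5.hot = "yru"  ["y" ++ D.ok]
12. n4.lab = "kyru"  ["k" ++ D.hot]
13. n9.lab = true  [terminal]
14. n3.hot = "kyru"  [if b.lab then E.lab else "m"]
15. n0.lab = "kyruz"  [D.hot ++ "z"]

"kyru"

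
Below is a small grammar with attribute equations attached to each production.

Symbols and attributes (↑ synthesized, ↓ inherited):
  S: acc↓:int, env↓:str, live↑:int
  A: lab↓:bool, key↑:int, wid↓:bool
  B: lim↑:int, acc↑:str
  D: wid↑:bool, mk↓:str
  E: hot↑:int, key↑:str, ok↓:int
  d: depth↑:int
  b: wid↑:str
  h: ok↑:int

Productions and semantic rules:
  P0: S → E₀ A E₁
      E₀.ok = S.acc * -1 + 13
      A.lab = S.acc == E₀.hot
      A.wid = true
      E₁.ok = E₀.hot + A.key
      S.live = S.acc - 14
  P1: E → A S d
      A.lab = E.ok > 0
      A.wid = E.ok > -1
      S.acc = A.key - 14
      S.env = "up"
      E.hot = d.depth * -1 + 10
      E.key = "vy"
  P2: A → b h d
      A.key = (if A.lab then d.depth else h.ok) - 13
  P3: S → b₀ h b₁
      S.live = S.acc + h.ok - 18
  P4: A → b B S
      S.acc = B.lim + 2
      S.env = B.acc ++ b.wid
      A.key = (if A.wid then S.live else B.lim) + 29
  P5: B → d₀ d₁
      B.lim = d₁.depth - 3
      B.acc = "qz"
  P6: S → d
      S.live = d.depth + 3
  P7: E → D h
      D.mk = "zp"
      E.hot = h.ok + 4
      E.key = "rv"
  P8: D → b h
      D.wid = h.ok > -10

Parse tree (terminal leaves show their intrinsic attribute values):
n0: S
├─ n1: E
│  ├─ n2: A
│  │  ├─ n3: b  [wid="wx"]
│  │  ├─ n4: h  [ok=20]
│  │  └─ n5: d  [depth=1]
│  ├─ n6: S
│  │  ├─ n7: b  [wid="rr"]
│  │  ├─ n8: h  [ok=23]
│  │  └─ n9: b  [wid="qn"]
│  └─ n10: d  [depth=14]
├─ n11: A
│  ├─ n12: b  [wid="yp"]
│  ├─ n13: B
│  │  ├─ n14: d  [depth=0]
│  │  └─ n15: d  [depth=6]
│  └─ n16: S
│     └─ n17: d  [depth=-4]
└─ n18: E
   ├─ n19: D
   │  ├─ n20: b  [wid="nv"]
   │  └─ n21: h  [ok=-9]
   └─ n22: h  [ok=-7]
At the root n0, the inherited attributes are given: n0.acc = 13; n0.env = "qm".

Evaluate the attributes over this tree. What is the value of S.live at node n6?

-2

1. n0.acc = 13  [given at root]
2. n0.env = "qm"  [given at root]
3. n1.ok = 0  [S.acc * -1 + 13]
4. n2.lab = false  [E.ok > 0]
5. n2.wid = true  [E.ok > -1]
6. n3.wid = "wx"  [terminal]
7. n4.ok = 20  [terminal]
8. n5.depth = 1  [terminal]
9. n2.key = 7  [(if A.lab then d.depth else h.ok) - 13]
10. n6.acc = -7  [A.key - 14]
11. n6.env = "up"  ["up"]
12. n7.wid = "rr"  [terminal]
13. n8.ok = 23  [terminal]
14. n9.wid = "qn"  [terminal]
15. n6.live = -2  [S.acc + h.ok - 18]
16. n10.depth = 14  [terminal]
17. n1.hot = -4  [d.depth * -1 + 10]
18. n1.key = "vy"  ["vy"]
19. n11.lab = false  [S.acc == E₀.hot]
20. n11.wid = true  [true]
21. n12.wid = "yp"  [terminal]
22. n14.depth = 0  [terminal]
23. n15.depth = 6  [terminal]
24. n13.lim = 3  [d₁.depth - 3]
25. n13.acc = "qz"  ["qz"]
26. n16.acc = 5  [B.lim + 2]
27. n16.env = "qzyp"  [B.acc ++ b.wid]
28. n17.depth = -4  [terminal]
29. n16.live = -1  [d.depth + 3]
30. n11.key = 28  [(if A.wid then S.live else B.lim) + 29]
31. n18.ok = 24  [E₀.hot + A.key]
32. n19.mk = "zp"  ["zp"]
33. n20.wid = "nv"  [terminal]
34. n21.ok = -9  [terminal]
35. n19.wid = true  [h.ok > -10]
36. n22.ok = -7  [terminal]
37. n18.hot = -3  [h.ok + 4]
38. n18.key = "rv"  ["rv"]
39. n0.live = -1  [S.acc - 14]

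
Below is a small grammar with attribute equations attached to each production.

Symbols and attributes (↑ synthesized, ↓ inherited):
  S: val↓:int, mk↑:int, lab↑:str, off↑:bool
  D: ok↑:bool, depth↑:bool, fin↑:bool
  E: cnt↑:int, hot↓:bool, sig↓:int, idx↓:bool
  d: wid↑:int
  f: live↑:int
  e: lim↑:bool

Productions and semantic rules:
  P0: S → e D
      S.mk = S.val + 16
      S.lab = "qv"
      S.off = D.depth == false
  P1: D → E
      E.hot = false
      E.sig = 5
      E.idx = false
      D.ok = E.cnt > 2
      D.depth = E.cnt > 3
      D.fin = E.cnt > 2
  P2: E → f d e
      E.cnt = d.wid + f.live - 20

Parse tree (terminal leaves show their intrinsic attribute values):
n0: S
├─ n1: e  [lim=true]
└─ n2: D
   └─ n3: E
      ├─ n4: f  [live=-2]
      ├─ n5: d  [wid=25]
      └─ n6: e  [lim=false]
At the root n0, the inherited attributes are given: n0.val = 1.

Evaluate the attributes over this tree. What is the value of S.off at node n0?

true

1. n0.val = 1  [given at root]
2. n1.lim = true  [terminal]
3. n3.hot = false  [false]
4. n3.sig = 5  [5]
5. n3.idx = false  [false]
6. n4.live = -2  [terminal]
7. n5.wid = 25  [terminal]
8. n6.lim = false  [terminal]
9. n3.cnt = 3  [d.wid + f.live - 20]
10. n2.ok = true  [E.cnt > 2]
11. n2.depth = false  [E.cnt > 3]
12. n2.fin = true  [E.cnt > 2]
13. n0.mk = 17  [S.val + 16]
14. n0.lab = "qv"  ["qv"]
15. n0.off = true  [D.depth == false]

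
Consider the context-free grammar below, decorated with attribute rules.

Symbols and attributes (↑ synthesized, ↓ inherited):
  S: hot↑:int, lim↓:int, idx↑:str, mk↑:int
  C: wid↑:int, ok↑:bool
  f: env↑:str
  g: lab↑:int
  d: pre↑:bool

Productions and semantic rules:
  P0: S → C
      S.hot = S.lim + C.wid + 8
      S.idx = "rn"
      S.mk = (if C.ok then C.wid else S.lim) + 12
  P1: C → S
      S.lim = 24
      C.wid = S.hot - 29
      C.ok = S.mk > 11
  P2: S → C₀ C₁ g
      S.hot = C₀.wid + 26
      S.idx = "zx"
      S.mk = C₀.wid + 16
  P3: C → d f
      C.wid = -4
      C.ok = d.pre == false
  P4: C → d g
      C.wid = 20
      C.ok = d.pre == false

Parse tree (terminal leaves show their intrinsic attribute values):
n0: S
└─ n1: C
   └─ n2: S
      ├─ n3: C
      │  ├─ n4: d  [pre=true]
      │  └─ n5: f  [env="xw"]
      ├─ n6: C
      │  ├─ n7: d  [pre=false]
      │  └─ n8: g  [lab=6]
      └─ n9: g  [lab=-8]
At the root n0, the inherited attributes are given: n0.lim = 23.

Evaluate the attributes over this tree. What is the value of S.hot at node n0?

1. n0.lim = 23  [given at root]
2. n2.lim = 24  [24]
3. n4.pre = true  [terminal]
4. n5.env = "xw"  [terminal]
5. n3.wid = -4  [-4]
6. n3.ok = false  [d.pre == false]
7. n7.pre = false  [terminal]
8. n8.lab = 6  [terminal]
9. n6.wid = 20  [20]
10. n6.ok = true  [d.pre == false]
11. n9.lab = -8  [terminal]
12. n2.hot = 22  [C₀.wid + 26]
13. n2.idx = "zx"  ["zx"]
14. n2.mk = 12  [C₀.wid + 16]
15. n1.wid = -7  [S.hot - 29]
16. n1.ok = true  [S.mk > 11]
17. n0.hot = 24  [S.lim + C.wid + 8]
18. n0.idx = "rn"  ["rn"]
19. n0.mk = 5  [(if C.ok then C.wid else S.lim) + 12]

24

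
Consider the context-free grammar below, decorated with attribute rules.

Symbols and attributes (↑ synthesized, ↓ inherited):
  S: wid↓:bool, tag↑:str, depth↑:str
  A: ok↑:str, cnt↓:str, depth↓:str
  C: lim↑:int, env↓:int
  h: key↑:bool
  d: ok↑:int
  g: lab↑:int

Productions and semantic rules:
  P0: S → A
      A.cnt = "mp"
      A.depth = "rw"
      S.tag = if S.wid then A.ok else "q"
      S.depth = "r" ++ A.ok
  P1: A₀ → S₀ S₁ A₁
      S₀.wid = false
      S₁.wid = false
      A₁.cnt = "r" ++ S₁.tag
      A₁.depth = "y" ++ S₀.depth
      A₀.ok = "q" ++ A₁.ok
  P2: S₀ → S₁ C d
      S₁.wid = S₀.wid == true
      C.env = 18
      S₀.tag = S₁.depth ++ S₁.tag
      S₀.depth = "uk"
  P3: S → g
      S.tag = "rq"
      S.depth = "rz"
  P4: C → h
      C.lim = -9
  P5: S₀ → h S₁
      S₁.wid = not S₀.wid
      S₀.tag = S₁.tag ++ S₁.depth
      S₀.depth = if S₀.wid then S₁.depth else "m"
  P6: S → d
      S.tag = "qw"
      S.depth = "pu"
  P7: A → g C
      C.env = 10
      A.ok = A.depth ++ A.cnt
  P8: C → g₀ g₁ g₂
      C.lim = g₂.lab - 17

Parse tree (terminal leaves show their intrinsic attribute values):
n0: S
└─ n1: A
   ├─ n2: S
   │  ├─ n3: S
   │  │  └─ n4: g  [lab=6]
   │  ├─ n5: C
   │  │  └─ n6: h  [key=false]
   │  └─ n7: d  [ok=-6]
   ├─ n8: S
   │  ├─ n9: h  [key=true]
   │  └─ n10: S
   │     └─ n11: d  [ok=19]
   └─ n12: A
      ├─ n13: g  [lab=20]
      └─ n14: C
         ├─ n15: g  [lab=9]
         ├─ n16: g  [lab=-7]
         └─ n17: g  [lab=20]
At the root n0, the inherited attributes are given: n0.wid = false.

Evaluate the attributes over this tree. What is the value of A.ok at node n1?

"qyukrqwpu"

1. n0.wid = false  [given at root]
2. n1.cnt = "mp"  ["mp"]
3. n1.depth = "rw"  ["rw"]
4. n2.wid = false  [false]
5. n3.wid = false  [S₀.wid == true]
6. n4.lab = 6  [terminal]
7. n3.tag = "rq"  ["rq"]
8. n3.depth = "rz"  ["rz"]
9. n5.env = 18  [18]
10. n6.key = false  [terminal]
11. n5.lim = -9  [-9]
12. n7.ok = -6  [terminal]
13. n2.tag = "rzrq"  [S₁.depth ++ S₁.tag]
14. n2.depth = "uk"  ["uk"]
15. n8.wid = false  [false]
16. n9.key = true  [terminal]
17. n10.wid = true  [not S₀.wid]
18. n11.ok = 19  [terminal]
19. n10.tag = "qw"  ["qw"]
20. n10.depth = "pu"  ["pu"]
21. n8.tag = "qwpu"  [S₁.tag ++ S₁.depth]
22. n8.depth = "m"  [if S₀.wid then S₁.depth else "m"]
23. n12.cnt = "rqwpu"  ["r" ++ S₁.tag]
24. n12.depth = "yuk"  ["y" ++ S₀.depth]
25. n13.lab = 20  [terminal]
26. n14.env = 10  [10]
27. n15.lab = 9  [terminal]
28. n16.lab = -7  [terminal]
29. n17.lab = 20  [terminal]
30. n14.lim = 3  [g₂.lab - 17]
31. n12.ok = "yukrqwpu"  [A.depth ++ A.cnt]
32. n1.ok = "qyukrqwpu"  ["q" ++ A₁.ok]
33. n0.tag = "q"  [if S.wid then A.ok else "q"]
34. n0.depth = "rqyukrqwpu"  ["r" ++ A.ok]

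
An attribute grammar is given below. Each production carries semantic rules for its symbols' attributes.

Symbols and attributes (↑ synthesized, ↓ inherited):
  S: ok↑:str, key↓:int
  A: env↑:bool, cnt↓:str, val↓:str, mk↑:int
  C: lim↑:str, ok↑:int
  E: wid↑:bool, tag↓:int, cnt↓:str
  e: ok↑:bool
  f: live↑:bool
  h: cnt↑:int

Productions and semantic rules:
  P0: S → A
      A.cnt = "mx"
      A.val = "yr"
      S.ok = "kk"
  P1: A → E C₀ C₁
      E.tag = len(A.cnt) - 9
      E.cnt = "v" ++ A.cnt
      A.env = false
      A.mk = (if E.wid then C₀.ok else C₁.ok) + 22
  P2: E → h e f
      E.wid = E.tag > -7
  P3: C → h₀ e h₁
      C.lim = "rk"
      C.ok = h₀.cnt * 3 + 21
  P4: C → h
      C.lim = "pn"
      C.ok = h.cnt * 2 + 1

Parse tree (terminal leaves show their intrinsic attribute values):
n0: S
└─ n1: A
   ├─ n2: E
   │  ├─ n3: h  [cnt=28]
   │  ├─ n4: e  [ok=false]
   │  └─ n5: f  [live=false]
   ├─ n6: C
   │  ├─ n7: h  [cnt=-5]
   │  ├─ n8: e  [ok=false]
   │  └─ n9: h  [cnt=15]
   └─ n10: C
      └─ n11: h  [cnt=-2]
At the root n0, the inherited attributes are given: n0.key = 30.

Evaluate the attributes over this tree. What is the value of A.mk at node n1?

1. n0.key = 30  [given at root]
2. n1.cnt = "mx"  ["mx"]
3. n1.val = "yr"  ["yr"]
4. n2.tag = -7  [len(A.cnt) - 9]
5. n2.cnt = "vmx"  ["v" ++ A.cnt]
6. n3.cnt = 28  [terminal]
7. n4.ok = false  [terminal]
8. n5.live = false  [terminal]
9. n2.wid = false  [E.tag > -7]
10. n7.cnt = -5  [terminal]
11. n8.ok = false  [terminal]
12. n9.cnt = 15  [terminal]
13. n6.lim = "rk"  ["rk"]
14. n6.ok = 6  [h₀.cnt * 3 + 21]
15. n11.cnt = -2  [terminal]
16. n10.lim = "pn"  ["pn"]
17. n10.ok = -3  [h.cnt * 2 + 1]
18. n1.env = false  [false]
19. n1.mk = 19  [(if E.wid then C₀.ok else C₁.ok) + 22]
20. n0.ok = "kk"  ["kk"]

19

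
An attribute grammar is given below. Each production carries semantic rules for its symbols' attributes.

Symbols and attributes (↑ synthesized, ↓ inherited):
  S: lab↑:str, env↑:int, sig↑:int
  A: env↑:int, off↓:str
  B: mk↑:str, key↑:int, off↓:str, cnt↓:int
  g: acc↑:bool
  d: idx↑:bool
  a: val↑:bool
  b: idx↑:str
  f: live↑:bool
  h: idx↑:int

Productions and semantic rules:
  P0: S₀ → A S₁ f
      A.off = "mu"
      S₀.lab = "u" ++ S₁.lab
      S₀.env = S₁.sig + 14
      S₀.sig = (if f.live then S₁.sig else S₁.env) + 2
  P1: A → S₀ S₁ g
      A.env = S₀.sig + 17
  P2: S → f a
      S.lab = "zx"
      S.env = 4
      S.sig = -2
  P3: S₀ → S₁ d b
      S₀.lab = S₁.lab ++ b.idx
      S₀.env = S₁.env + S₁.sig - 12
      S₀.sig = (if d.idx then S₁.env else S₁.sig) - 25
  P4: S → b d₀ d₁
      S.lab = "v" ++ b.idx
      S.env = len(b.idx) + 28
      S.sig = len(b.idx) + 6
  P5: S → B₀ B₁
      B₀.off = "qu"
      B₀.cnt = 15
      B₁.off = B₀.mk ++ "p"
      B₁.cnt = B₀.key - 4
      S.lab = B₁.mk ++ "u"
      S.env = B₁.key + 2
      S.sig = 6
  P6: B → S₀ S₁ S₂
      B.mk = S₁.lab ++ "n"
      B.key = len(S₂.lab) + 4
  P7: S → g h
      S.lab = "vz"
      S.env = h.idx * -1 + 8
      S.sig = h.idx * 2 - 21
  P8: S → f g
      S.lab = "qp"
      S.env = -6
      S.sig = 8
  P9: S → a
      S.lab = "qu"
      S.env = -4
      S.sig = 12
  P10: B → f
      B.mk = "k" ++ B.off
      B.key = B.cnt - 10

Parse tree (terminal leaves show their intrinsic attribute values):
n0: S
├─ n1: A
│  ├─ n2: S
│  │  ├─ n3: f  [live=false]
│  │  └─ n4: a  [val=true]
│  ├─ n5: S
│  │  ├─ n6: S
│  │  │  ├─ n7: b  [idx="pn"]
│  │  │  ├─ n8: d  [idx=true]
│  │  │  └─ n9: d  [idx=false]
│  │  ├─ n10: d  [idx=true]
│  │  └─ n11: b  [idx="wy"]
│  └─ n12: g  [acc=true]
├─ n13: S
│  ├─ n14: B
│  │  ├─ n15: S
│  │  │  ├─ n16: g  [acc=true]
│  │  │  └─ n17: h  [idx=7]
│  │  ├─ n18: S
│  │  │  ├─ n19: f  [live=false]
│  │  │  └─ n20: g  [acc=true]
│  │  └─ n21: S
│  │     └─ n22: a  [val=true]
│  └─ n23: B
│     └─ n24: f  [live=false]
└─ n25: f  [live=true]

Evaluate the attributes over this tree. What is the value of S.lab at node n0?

"ukqpnpu"

1. n1.off = "mu"  ["mu"]
2. n3.live = false  [terminal]
3. n4.val = true  [terminal]
4. n2.lab = "zx"  ["zx"]
5. n2.env = 4  [4]
6. n2.sig = -2  [-2]
7. n7.idx = "pn"  [terminal]
8. n8.idx = true  [terminal]
9. n9.idx = false  [terminal]
10. n6.lab = "vpn"  ["v" ++ b.idx]
11. n6.env = 30  [len(b.idx) + 28]
12. n6.sig = 8  [len(b.idx) + 6]
13. n10.idx = true  [terminal]
14. n11.idx = "wy"  [terminal]
15. n5.lab = "vpnwy"  [S₁.lab ++ b.idx]
16. n5.env = 26  [S₁.env + S₁.sig - 12]
17. n5.sig = 5  [(if d.idx then S₁.env else S₁.sig) - 25]
18. n12.acc = true  [terminal]
19. n1.env = 15  [S₀.sig + 17]
20. n14.off = "qu"  ["qu"]
21. n14.cnt = 15  [15]
22. n16.acc = true  [terminal]
23. n17.idx = 7  [terminal]
24. n15.lab = "vz"  ["vz"]
25. n15.env = 1  [h.idx * -1 + 8]
26. n15.sig = -7  [h.idx * 2 - 21]
27. n19.live = false  [terminal]
28. n20.acc = true  [terminal]
29. n18.lab = "qp"  ["qp"]
30. n18.env = -6  [-6]
31. n18.sig = 8  [8]
32. n22.val = true  [terminal]
33. n21.lab = "qu"  ["qu"]
34. n21.env = -4  [-4]
35. n21.sig = 12  [12]
36. n14.mk = "qpn"  [S₁.lab ++ "n"]
37. n14.key = 6  [len(S₂.lab) + 4]
38. n23.off = "qpnp"  [B₀.mk ++ "p"]
39. n23.cnt = 2  [B₀.key - 4]
40. n24.live = false  [terminal]
41. n23.mk = "kqpnp"  ["k" ++ B.off]
42. n23.key = -8  [B.cnt - 10]
43. n13.lab = "kqpnpu"  [B₁.mk ++ "u"]
44. n13.env = -6  [B₁.key + 2]
45. n13.sig = 6  [6]
46. n25.live = true  [terminal]
47. n0.lab = "ukqpnpu"  ["u" ++ S₁.lab]
48. n0.env = 20  [S₁.sig + 14]
49. n0.sig = 8  [(if f.live then S₁.sig else S₁.env) + 2]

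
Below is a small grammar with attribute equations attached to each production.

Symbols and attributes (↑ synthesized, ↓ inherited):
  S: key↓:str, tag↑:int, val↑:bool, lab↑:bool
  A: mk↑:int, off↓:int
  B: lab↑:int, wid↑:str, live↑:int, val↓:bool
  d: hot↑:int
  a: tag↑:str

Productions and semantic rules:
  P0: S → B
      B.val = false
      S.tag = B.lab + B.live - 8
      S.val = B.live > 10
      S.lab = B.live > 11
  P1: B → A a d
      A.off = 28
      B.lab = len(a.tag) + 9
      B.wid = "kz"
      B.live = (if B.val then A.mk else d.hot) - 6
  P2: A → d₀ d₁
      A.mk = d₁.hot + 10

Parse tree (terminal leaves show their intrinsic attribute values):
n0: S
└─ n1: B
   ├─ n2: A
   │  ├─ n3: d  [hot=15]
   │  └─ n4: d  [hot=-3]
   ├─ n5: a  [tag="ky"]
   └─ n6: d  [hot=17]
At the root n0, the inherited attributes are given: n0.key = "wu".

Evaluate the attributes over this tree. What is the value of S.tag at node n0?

14

1. n0.key = "wu"  [given at root]
2. n1.val = false  [false]
3. n2.off = 28  [28]
4. n3.hot = 15  [terminal]
5. n4.hot = -3  [terminal]
6. n2.mk = 7  [d₁.hot + 10]
7. n5.tag = "ky"  [terminal]
8. n6.hot = 17  [terminal]
9. n1.lab = 11  [len(a.tag) + 9]
10. n1.wid = "kz"  ["kz"]
11. n1.live = 11  [(if B.val then A.mk else d.hot) - 6]
12. n0.tag = 14  [B.lab + B.live - 8]
13. n0.val = true  [B.live > 10]
14. n0.lab = false  [B.live > 11]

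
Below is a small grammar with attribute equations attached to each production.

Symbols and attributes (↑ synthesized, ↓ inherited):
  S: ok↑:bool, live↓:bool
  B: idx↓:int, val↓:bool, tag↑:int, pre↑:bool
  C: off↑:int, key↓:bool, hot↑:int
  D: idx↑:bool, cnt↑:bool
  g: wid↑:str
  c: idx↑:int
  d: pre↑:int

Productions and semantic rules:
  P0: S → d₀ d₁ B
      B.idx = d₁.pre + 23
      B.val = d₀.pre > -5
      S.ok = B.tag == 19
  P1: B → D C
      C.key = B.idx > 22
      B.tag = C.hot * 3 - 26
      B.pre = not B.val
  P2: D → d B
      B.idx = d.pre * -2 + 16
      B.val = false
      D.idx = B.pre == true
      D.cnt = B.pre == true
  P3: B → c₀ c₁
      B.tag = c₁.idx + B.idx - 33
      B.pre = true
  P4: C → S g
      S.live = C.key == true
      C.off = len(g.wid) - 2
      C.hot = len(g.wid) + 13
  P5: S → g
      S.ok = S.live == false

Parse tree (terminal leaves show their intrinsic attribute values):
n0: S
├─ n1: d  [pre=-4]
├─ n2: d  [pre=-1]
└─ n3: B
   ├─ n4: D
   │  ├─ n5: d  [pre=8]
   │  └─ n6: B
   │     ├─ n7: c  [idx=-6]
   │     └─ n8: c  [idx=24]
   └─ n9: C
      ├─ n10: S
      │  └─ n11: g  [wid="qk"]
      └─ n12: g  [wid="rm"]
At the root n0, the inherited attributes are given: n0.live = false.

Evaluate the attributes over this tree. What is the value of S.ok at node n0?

1. n0.live = false  [given at root]
2. n1.pre = -4  [terminal]
3. n2.pre = -1  [terminal]
4. n3.idx = 22  [d₁.pre + 23]
5. n3.val = true  [d₀.pre > -5]
6. n5.pre = 8  [terminal]
7. n6.idx = 0  [d.pre * -2 + 16]
8. n6.val = false  [false]
9. n7.idx = -6  [terminal]
10. n8.idx = 24  [terminal]
11. n6.tag = -9  [c₁.idx + B.idx - 33]
12. n6.pre = true  [true]
13. n4.idx = true  [B.pre == true]
14. n4.cnt = true  [B.pre == true]
15. n9.key = false  [B.idx > 22]
16. n10.live = false  [C.key == true]
17. n11.wid = "qk"  [terminal]
18. n10.ok = true  [S.live == false]
19. n12.wid = "rm"  [terminal]
20. n9.off = 0  [len(g.wid) - 2]
21. n9.hot = 15  [len(g.wid) + 13]
22. n3.tag = 19  [C.hot * 3 - 26]
23. n3.pre = false  [not B.val]
24. n0.ok = true  [B.tag == 19]

true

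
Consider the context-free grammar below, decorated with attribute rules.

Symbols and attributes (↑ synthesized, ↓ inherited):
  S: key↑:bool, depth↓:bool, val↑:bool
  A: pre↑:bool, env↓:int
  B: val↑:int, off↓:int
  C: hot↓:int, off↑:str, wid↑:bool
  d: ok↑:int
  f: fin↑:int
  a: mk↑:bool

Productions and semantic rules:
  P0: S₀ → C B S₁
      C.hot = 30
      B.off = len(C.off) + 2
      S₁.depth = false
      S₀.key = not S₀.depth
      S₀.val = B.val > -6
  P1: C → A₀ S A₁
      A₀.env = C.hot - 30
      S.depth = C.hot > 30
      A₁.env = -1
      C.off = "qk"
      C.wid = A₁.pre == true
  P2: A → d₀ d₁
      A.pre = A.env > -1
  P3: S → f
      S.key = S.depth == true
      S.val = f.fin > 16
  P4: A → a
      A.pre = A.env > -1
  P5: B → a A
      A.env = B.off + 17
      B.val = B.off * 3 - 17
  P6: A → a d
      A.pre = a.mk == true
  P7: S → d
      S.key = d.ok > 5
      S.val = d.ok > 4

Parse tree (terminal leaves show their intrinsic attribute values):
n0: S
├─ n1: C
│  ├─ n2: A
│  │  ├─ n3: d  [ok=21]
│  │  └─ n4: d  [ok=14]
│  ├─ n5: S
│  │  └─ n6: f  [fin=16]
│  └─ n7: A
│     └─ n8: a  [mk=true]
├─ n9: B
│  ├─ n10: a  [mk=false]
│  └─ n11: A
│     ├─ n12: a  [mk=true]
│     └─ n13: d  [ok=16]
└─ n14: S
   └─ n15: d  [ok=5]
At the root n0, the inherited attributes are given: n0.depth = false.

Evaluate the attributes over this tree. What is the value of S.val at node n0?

true

1. n0.depth = false  [given at root]
2. n1.hot = 30  [30]
3. n2.env = 0  [C.hot - 30]
4. n3.ok = 21  [terminal]
5. n4.ok = 14  [terminal]
6. n2.pre = true  [A.env > -1]
7. n5.depth = false  [C.hot > 30]
8. n6.fin = 16  [terminal]
9. n5.key = false  [S.depth == true]
10. n5.val = false  [f.fin > 16]
11. n7.env = -1  [-1]
12. n8.mk = true  [terminal]
13. n7.pre = false  [A.env > -1]
14. n1.off = "qk"  ["qk"]
15. n1.wid = false  [A₁.pre == true]
16. n9.off = 4  [len(C.off) + 2]
17. n10.mk = false  [terminal]
18. n11.env = 21  [B.off + 17]
19. n12.mk = true  [terminal]
20. n13.ok = 16  [terminal]
21. n11.pre = true  [a.mk == true]
22. n9.val = -5  [B.off * 3 - 17]
23. n14.depth = false  [false]
24. n15.ok = 5  [terminal]
25. n14.key = false  [d.ok > 5]
26. n14.val = true  [d.ok > 4]
27. n0.key = true  [not S₀.depth]
28. n0.val = true  [B.val > -6]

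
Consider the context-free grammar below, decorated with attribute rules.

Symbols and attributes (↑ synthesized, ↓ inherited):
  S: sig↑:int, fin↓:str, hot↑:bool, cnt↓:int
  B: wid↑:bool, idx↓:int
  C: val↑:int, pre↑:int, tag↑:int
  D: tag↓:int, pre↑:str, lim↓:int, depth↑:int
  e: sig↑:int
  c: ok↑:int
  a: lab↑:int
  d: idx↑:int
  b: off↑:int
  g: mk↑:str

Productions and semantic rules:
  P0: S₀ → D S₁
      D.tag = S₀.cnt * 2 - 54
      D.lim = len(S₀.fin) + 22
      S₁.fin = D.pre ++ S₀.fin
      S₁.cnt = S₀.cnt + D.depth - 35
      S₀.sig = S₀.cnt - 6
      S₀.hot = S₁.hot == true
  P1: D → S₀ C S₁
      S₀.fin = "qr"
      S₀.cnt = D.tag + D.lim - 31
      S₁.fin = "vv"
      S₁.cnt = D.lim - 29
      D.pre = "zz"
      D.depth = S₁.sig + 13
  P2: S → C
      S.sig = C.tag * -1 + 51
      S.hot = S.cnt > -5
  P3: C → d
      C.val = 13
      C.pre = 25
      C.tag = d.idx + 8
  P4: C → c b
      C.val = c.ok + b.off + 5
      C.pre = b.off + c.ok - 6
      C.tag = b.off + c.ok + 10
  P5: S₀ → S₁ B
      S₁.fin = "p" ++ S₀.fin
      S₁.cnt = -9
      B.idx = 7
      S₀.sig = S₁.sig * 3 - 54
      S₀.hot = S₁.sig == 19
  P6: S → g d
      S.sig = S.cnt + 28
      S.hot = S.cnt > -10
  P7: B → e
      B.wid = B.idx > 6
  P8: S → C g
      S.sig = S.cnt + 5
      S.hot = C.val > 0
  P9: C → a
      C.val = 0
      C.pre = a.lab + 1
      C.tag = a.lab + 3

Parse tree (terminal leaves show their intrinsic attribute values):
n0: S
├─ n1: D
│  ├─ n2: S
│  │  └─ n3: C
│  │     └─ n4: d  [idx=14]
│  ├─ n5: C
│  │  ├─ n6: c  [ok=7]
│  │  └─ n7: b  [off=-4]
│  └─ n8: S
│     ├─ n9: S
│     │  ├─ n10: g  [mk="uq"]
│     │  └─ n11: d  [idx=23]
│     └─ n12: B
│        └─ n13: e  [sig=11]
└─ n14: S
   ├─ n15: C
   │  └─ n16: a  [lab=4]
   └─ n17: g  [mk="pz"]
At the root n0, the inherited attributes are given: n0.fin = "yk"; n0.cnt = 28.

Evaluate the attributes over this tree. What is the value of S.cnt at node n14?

9

1. n0.fin = "yk"  [given at root]
2. n0.cnt = 28  [given at root]
3. n1.tag = 2  [S₀.cnt * 2 - 54]
4. n1.lim = 24  [len(S₀.fin) + 22]
5. n2.fin = "qr"  ["qr"]
6. n2.cnt = -5  [D.tag + D.lim - 31]
7. n4.idx = 14  [terminal]
8. n3.val = 13  [13]
9. n3.pre = 25  [25]
10. n3.tag = 22  [d.idx + 8]
11. n2.sig = 29  [C.tag * -1 + 51]
12. n2.hot = false  [S.cnt > -5]
13. n6.ok = 7  [terminal]
14. n7.off = -4  [terminal]
15. n5.val = 8  [c.ok + b.off + 5]
16. n5.pre = -3  [b.off + c.ok - 6]
17. n5.tag = 13  [b.off + c.ok + 10]
18. n8.fin = "vv"  ["vv"]
19. n8.cnt = -5  [D.lim - 29]
20. n9.fin = "pvv"  ["p" ++ S₀.fin]
21. n9.cnt = -9  [-9]
22. n10.mk = "uq"  [terminal]
23. n11.idx = 23  [terminal]
24. n9.sig = 19  [S.cnt + 28]
25. n9.hot = true  [S.cnt > -10]
26. n12.idx = 7  [7]
27. n13.sig = 11  [terminal]
28. n12.wid = true  [B.idx > 6]
29. n8.sig = 3  [S₁.sig * 3 - 54]
30. n8.hot = true  [S₁.sig == 19]
31. n1.pre = "zz"  ["zz"]
32. n1.depth = 16  [S₁.sig + 13]
33. n14.fin = "zzyk"  [D.pre ++ S₀.fin]
34. n14.cnt = 9  [S₀.cnt + D.depth - 35]
35. n16.lab = 4  [terminal]
36. n15.val = 0  [0]
37. n15.pre = 5  [a.lab + 1]
38. n15.tag = 7  [a.lab + 3]
39. n17.mk = "pz"  [terminal]
40. n14.sig = 14  [S.cnt + 5]
41. n14.hot = false  [C.val > 0]
42. n0.sig = 22  [S₀.cnt - 6]
43. n0.hot = false  [S₁.hot == true]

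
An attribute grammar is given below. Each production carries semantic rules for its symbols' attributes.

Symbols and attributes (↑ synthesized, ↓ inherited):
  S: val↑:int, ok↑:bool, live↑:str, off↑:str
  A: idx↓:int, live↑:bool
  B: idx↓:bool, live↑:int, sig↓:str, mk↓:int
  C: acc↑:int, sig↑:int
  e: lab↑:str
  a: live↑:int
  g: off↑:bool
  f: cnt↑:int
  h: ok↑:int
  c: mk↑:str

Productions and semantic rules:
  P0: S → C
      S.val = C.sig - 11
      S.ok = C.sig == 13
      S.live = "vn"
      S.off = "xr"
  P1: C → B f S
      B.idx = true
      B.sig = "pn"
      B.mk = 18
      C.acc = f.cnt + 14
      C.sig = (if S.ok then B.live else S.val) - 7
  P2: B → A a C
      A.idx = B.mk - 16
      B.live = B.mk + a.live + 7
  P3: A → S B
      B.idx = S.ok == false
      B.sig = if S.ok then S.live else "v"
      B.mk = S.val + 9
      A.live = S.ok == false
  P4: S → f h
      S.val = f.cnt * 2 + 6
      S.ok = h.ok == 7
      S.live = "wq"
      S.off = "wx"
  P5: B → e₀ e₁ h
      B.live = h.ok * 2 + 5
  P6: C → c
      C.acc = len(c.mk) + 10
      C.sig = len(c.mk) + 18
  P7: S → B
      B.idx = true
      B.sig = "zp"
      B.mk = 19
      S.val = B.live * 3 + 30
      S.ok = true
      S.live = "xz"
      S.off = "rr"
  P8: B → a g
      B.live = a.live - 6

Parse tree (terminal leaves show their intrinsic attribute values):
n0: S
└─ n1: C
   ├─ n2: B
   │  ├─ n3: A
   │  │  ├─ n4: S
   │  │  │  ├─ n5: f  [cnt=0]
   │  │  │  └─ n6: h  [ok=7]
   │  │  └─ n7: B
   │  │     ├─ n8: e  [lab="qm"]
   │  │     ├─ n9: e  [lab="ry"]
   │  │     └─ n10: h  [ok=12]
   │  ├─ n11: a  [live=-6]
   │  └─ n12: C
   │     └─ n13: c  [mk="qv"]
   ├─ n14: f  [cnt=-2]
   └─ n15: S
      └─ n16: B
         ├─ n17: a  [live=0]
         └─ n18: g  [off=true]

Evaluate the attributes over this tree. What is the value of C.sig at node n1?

12

1. n2.idx = true  [true]
2. n2.sig = "pn"  ["pn"]
3. n2.mk = 18  [18]
4. n3.idx = 2  [B.mk - 16]
5. n5.cnt = 0  [terminal]
6. n6.ok = 7  [terminal]
7. n4.val = 6  [f.cnt * 2 + 6]
8. n4.ok = true  [h.ok == 7]
9. n4.live = "wq"  ["wq"]
10. n4.off = "wx"  ["wx"]
11. n7.idx = false  [S.ok == false]
12. n7.sig = "wq"  [if S.ok then S.live else "v"]
13. n7.mk = 15  [S.val + 9]
14. n8.lab = "qm"  [terminal]
15. n9.lab = "ry"  [terminal]
16. n10.ok = 12  [terminal]
17. n7.live = 29  [h.ok * 2 + 5]
18. n3.live = false  [S.ok == false]
19. n11.live = -6  [terminal]
20. n13.mk = "qv"  [terminal]
21. n12.acc = 12  [len(c.mk) + 10]
22. n12.sig = 20  [len(c.mk) + 18]
23. n2.live = 19  [B.mk + a.live + 7]
24. n14.cnt = -2  [terminal]
25. n16.idx = true  [true]
26. n16.sig = "zp"  ["zp"]
27. n16.mk = 19  [19]
28. n17.live = 0  [terminal]
29. n18.off = true  [terminal]
30. n16.live = -6  [a.live - 6]
31. n15.val = 12  [B.live * 3 + 30]
32. n15.ok = true  [true]
33. n15.live = "xz"  ["xz"]
34. n15.off = "rr"  ["rr"]
35. n1.acc = 12  [f.cnt + 14]
36. n1.sig = 12  [(if S.ok then B.live else S.val) - 7]
37. n0.val = 1  [C.sig - 11]
38. n0.ok = false  [C.sig == 13]
39. n0.live = "vn"  ["vn"]
40. n0.off = "xr"  ["xr"]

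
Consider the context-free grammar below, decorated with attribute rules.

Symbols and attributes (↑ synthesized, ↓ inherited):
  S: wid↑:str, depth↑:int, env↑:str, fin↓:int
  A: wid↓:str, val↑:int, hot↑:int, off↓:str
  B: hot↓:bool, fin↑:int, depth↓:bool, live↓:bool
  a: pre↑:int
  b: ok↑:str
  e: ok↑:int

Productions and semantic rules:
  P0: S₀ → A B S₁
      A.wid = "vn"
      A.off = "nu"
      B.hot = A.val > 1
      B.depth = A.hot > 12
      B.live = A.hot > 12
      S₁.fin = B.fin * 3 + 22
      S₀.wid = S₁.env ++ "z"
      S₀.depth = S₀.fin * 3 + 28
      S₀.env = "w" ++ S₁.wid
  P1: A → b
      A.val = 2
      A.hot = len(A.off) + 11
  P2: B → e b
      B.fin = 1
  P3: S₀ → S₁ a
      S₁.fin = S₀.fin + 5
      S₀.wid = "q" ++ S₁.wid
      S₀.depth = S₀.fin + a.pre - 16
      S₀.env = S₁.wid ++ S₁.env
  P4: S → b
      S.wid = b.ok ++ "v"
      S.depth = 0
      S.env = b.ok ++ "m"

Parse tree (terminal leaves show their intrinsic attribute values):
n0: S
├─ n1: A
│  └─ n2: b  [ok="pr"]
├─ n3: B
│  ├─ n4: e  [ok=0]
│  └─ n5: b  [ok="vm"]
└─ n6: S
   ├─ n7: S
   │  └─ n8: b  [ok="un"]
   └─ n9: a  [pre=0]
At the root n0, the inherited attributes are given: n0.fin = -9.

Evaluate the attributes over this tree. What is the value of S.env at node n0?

1. n0.fin = -9  [given at root]
2. n1.wid = "vn"  ["vn"]
3. n1.off = "nu"  ["nu"]
4. n2.ok = "pr"  [terminal]
5. n1.val = 2  [2]
6. n1.hot = 13  [len(A.off) + 11]
7. n3.hot = true  [A.val > 1]
8. n3.depth = true  [A.hot > 12]
9. n3.live = true  [A.hot > 12]
10. n4.ok = 0  [terminal]
11. n5.ok = "vm"  [terminal]
12. n3.fin = 1  [1]
13. n6.fin = 25  [B.fin * 3 + 22]
14. n7.fin = 30  [S₀.fin + 5]
15. n8.ok = "un"  [terminal]
16. n7.wid = "unv"  [b.ok ++ "v"]
17. n7.depth = 0  [0]
18. n7.env = "unm"  [b.ok ++ "m"]
19. n9.pre = 0  [terminal]
20. n6.wid = "qunv"  ["q" ++ S₁.wid]
21. n6.depth = 9  [S₀.fin + a.pre - 16]
22. n6.env = "unvunm"  [S₁.wid ++ S₁.env]
23. n0.wid = "unvunmz"  [S₁.env ++ "z"]
24. n0.depth = 1  [S₀.fin * 3 + 28]
25. n0.env = "wqunv"  ["w" ++ S₁.wid]

"wqunv"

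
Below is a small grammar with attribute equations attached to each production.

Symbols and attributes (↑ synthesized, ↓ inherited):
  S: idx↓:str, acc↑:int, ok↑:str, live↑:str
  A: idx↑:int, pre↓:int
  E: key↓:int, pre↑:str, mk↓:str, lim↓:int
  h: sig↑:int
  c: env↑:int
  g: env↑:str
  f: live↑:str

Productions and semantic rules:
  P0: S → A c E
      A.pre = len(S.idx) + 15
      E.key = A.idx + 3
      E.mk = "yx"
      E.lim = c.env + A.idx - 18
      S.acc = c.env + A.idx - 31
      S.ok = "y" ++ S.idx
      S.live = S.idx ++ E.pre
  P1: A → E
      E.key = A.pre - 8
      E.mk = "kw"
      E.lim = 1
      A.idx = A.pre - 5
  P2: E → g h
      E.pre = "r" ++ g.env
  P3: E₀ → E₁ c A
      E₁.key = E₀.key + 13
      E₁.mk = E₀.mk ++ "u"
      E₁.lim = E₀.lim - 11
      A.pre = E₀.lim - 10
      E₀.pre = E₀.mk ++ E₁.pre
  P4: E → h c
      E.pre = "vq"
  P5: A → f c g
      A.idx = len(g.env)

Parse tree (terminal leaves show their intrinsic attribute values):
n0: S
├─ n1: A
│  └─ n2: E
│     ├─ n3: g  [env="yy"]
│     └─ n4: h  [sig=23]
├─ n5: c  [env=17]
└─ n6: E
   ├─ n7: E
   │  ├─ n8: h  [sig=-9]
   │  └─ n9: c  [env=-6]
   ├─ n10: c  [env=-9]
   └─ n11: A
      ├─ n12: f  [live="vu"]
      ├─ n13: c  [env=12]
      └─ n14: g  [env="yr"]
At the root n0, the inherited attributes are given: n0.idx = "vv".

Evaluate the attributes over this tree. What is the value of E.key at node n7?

28

1. n0.idx = "vv"  [given at root]
2. n1.pre = 17  [len(S.idx) + 15]
3. n2.key = 9  [A.pre - 8]
4. n2.mk = "kw"  ["kw"]
5. n2.lim = 1  [1]
6. n3.env = "yy"  [terminal]
7. n4.sig = 23  [terminal]
8. n2.pre = "ryy"  ["r" ++ g.env]
9. n1.idx = 12  [A.pre - 5]
10. n5.env = 17  [terminal]
11. n6.key = 15  [A.idx + 3]
12. n6.mk = "yx"  ["yx"]
13. n6.lim = 11  [c.env + A.idx - 18]
14. n7.key = 28  [E₀.key + 13]
15. n7.mk = "yxu"  [E₀.mk ++ "u"]
16. n7.lim = 0  [E₀.lim - 11]
17. n8.sig = -9  [terminal]
18. n9.env = -6  [terminal]
19. n7.pre = "vq"  ["vq"]
20. n10.env = -9  [terminal]
21. n11.pre = 1  [E₀.lim - 10]
22. n12.live = "vu"  [terminal]
23. n13.env = 12  [terminal]
24. n14.env = "yr"  [terminal]
25. n11.idx = 2  [len(g.env)]
26. n6.pre = "yxvq"  [E₀.mk ++ E₁.pre]
27. n0.acc = -2  [c.env + A.idx - 31]
28. n0.ok = "yvv"  ["y" ++ S.idx]
29. n0.live = "vvyxvq"  [S.idx ++ E.pre]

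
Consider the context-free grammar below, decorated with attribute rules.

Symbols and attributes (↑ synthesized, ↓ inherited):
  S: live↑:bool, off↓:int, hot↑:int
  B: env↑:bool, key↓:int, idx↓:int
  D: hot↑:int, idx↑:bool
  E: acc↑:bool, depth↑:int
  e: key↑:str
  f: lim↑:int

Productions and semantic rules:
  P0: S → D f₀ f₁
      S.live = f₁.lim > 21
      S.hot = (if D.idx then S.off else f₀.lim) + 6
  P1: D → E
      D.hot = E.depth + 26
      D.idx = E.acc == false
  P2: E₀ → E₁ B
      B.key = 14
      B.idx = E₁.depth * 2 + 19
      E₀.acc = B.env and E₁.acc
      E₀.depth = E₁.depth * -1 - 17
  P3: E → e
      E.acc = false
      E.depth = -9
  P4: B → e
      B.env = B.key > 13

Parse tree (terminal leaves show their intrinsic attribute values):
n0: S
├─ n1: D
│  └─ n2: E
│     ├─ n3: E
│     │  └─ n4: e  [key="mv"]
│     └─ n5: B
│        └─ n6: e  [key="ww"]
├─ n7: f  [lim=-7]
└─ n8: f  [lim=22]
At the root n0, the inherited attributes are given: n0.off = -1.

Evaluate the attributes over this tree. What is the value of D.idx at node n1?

true

1. n0.off = -1  [given at root]
2. n4.key = "mv"  [terminal]
3. n3.acc = false  [false]
4. n3.depth = -9  [-9]
5. n5.key = 14  [14]
6. n5.idx = 1  [E₁.depth * 2 + 19]
7. n6.key = "ww"  [terminal]
8. n5.env = true  [B.key > 13]
9. n2.acc = false  [B.env and E₁.acc]
10. n2.depth = -8  [E₁.depth * -1 - 17]
11. n1.hot = 18  [E.depth + 26]
12. n1.idx = true  [E.acc == false]
13. n7.lim = -7  [terminal]
14. n8.lim = 22  [terminal]
15. n0.live = true  [f₁.lim > 21]
16. n0.hot = 5  [(if D.idx then S.off else f₀.lim) + 6]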